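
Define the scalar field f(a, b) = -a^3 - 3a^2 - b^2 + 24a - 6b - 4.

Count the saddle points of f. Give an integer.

f separates as a function of a plus a function of b, so ∇f=0 decouples.
∂f/∂a = -3(a - 2)(a + 4) = 0 at a ∈ {-4, 2}; ∂f/∂b = -2(b + 3) = 0 at b ∈ {-3}.
The Hessian is diagonal: diag(f_aa, f_bb). Second derivatives: f_aa(-4)=18, f_aa(2)=-18; f_bb(-3)=-2.
Saddle points occur where the two diagonal entries have opposite signs: (-4, -3). Count: 1.

1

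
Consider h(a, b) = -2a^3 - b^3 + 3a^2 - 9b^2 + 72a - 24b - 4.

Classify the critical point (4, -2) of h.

local maximum

The mixed partial ∂²h/∂a∂b is 0, so the Hessian at any point is diag(h_aa, h_bb) = diag(6(-2a + 1), -6(b + 3)).
At (4, -2): H = diag(-42, -6).
Both eigenvalues are negative, so H is negative definite: a local maximum.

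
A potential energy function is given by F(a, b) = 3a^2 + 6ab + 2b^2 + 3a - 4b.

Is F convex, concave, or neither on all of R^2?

neither

F is quadratic, so its Hessian is the constant matrix H = [[6, 6], [6, 4]].
det(H) = -12, tr(H) = 10.
det(H) < 0, so H is indefinite: neither convex nor concave.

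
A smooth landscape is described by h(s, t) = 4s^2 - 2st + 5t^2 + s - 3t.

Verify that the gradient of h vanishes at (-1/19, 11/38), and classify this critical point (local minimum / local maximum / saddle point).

local minimum

∇h = (8s - 2t + 1, -2s + 10t - 3); substituting (-1/19, 11/38) gives ∇h = (0, 0), so (-1/19, 11/38) is indeed a critical point.
The Hessian of h is constant: H = [[8, -2], [-2, 10]].
det(H) = 8·10 − (-2)² = 76.
det(H) > 0 and tr(H) = 18 > 0, so H is positive definite and the point is a local minimum.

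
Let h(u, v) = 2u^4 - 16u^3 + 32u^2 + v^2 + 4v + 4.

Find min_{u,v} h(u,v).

0

h(u,v) separates as P(u) + Q(v) + 4, so its minimum is min P + min Q + 4.
P'(u) = 8u(u - 4)(u - 2) vanishes at u ∈ {0, 2, 4}; Q'(v) = 2v + 4 vanishes at v ∈ {-2}.
Local minima of P (where P''>0): P(0)=0, P(4)=0. Local minima of Q: Q(-2)=-4.
So the global minimum of h is P(0) + Q(-2) + 4 = 0 − 4 + 4 = 0, attained at (0, -2).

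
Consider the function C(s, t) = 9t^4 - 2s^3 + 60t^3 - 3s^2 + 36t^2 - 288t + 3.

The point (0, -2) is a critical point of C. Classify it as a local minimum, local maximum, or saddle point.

local maximum

The mixed partial ∂²C/∂s∂t is 0, so the Hessian at any point is diag(C_ss, C_tt) = diag(-6(2s + 1), 36(3t^2 + 10t + 2)).
At (0, -2): H = diag(-6, -216).
Both eigenvalues are negative, so H is negative definite: a local maximum.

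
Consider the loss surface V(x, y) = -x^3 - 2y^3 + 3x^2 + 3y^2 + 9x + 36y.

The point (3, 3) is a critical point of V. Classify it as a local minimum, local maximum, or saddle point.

local maximum

The mixed partial ∂²V/∂x∂y is 0, so the Hessian at any point is diag(V_xx, V_yy) = diag(6(-x + 1), 6(-2y + 1)).
At (3, 3): H = diag(-12, -30).
Both eigenvalues are negative, so H is negative definite: a local maximum.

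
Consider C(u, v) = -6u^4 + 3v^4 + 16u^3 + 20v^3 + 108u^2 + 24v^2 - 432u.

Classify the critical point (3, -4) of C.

The mixed partial ∂²C/∂u∂v is 0, so the Hessian at any point is diag(C_uu, C_vv) = diag(24(-3u^2 + 4u + 9), 12(3v^2 + 10v + 4)).
At (3, -4): H = diag(-144, 144).
The eigenvalues have opposite signs, so H is indefinite: a saddle point.

saddle point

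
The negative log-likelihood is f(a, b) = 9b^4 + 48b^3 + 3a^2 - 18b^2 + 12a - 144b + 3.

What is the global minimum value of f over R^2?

-489

f(a,b) separates as P(a) + Q(b) + 3, so its minimum is min P + min Q + 3.
P'(a) = 6a + 12 vanishes at a ∈ {-2}; Q'(b) = 36(b - 1)(b + 1)(b + 4) vanishes at b ∈ {-4, -1, 1}.
Local minima of P (where P''>0): P(-2)=-12. Local minima of Q: Q(-4)=-480, Q(1)=-105.
So the global minimum of f is P(-2) + Q(-4) + 3 = -12 − 480 + 3 = -489, attained at (-2, -4).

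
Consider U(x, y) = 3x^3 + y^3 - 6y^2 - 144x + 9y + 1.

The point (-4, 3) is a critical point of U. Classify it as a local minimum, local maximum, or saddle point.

saddle point

The mixed partial ∂²U/∂x∂y is 0, so the Hessian at any point is diag(U_xx, U_yy) = diag(18x, 6(y - 2)).
At (-4, 3): H = diag(-72, 6).
The eigenvalues have opposite signs, so H is indefinite: a saddle point.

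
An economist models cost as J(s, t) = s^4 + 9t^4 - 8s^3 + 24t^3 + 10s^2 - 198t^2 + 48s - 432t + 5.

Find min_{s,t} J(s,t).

J(s,t) separates as P(s) + Q(t) + 5, so its minimum is min P + min Q + 5.
P'(s) = 4(s - 4)(s - 3)(s + 1) vanishes at s ∈ {-1, 3, 4}; Q'(t) = 36(t - 3)(t + 1)(t + 4) vanishes at t ∈ {-4, -1, 3}.
Local minima of P (where P''>0): P(-1)=-29, P(4)=96. Local minima of Q: Q(-4)=-672, Q(3)=-1701.
So the global minimum of J is P(-1) + Q(3) + 5 = -29 − 1701 + 5 = -1725, attained at (-1, 3).

-1725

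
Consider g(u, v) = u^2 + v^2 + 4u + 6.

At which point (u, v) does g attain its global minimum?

g(u,v) separates as P(u) + Q(v) + 6, so its minimum is min P + min Q + 6.
P'(u) = 2u + 4 vanishes at u ∈ {-2}; Q'(v) = 2v vanishes at v ∈ {0}.
Local minima of P (where P''>0): P(-2)=-4. Local minima of Q: Q(0)=0.
So the global minimum of g is P(-2) + Q(0) + 6 = -4 + 0 + 6 = 2, attained at (-2, 0).

(-2, 0)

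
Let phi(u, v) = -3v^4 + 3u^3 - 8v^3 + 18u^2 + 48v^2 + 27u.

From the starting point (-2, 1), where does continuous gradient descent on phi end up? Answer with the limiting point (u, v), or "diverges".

phi is separable, so gradient descent decouples: u follows -∂phi/∂u, v follows -∂phi/∂v.
∂phi/∂u = 9(u + 1)(u + 3); at u=-2 this is -9, so u increases.
∂phi/∂v = -12v(v - 2)(v + 4); at v=1 this is 60, so v decreases.
u converges to its nearest critical value -1 (a local min of the u-part); v converges to 0. The iterate converges to (-1, 0).

(-1, 0)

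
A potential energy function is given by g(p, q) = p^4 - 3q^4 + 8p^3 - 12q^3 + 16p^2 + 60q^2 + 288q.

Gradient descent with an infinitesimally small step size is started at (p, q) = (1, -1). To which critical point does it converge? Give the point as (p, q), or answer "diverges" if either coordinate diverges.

g is separable, so gradient descent decouples: p follows -∂g/∂p, q follows -∂g/∂q.
∂g/∂p = 4p(p + 2)(p + 4); at p=1 this is 60, so p decreases.
∂g/∂q = -12(q - 3)(q + 2)(q + 4); at q=-1 this is 144, so q decreases.
p converges to its nearest critical value 0 (a local min of the p-part); q converges to -2. The iterate converges to (0, -2).

(0, -2)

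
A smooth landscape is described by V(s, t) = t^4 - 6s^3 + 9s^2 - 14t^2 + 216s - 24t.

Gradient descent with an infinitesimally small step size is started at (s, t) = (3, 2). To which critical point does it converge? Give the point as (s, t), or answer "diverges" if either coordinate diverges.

(-3, 3)

V is separable, so gradient descent decouples: s follows -∂V/∂s, t follows -∂V/∂t.
∂V/∂s = -18(s - 4)(s + 3); at s=3 this is 108, so s decreases.
∂V/∂t = 4(t - 3)(t + 1)(t + 2); at t=2 this is -48, so t increases.
s converges to its nearest critical value -3 (a local min of the s-part); t converges to 3. The iterate converges to (-3, 3).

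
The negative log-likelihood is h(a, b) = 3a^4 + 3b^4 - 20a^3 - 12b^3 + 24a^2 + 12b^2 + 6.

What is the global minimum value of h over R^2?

h(a,b) separates as P(a) + Q(b) + 6, so its minimum is min P + min Q + 6.
P'(a) = 12a(a - 4)(a - 1) vanishes at a ∈ {0, 1, 4}; Q'(b) = 12b(b - 2)(b - 1) vanishes at b ∈ {0, 1, 2}.
Local minima of P (where P''>0): P(0)=0, P(4)=-128. Local minima of Q: Q(0)=0, Q(2)=0.
So the global minimum of h is P(4) + Q(0) + 6 = -128 + 0 + 6 = -122, attained at (4, 0).

-122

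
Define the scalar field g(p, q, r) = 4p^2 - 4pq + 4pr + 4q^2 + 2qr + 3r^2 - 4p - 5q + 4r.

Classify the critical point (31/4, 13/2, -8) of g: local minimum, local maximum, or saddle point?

The Hessian is constant: H = [[8, -4, 4], [-4, 8, 2], [4, 2, 6]].
Leading principal minors: Δ₁ = 8, Δ₂ = 48, Δ₃ = 64.
All leading minors are positive, so H is positive definite: a local minimum.

local minimum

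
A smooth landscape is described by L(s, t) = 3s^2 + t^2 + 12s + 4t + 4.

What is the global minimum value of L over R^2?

L(s,t) separates as P(s) + Q(t) + 4, so its minimum is min P + min Q + 4.
P'(s) = 6s + 12 vanishes at s ∈ {-2}; Q'(t) = 2(t + 2) vanishes at t ∈ {-2}.
Local minima of P (where P''>0): P(-2)=-12. Local minima of Q: Q(-2)=-4.
So the global minimum of L is P(-2) + Q(-2) + 4 = -12 − 4 + 4 = -12, attained at (-2, -2).

-12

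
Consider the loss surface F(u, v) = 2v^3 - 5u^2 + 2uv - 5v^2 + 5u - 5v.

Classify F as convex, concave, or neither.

neither

The term 2v^3 is cubic, so the Hessian is not constant.
∂²F/∂v² = 12v - 10, which takes both signs as v varies (negative for sufficiently negative v). A diagonal entry of the Hessian changing sign means the Hessian is neither positive- nor negative-semidefinite on all of R^2.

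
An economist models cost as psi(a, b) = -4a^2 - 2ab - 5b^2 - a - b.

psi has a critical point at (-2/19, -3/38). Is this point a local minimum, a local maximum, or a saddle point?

The Hessian of psi is constant: H = [[-8, -2], [-2, -10]].
det(H) = (-8)·(-10) − (-2)² = 76.
det(H) > 0 and tr(H) = -18 < 0, so H is negative definite and the point is a local maximum.

local maximum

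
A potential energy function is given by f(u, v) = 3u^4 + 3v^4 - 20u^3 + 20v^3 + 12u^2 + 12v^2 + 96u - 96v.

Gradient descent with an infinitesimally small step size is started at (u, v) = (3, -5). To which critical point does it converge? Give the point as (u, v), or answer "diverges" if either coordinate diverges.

f is separable, so gradient descent decouples: u follows -∂f/∂u, v follows -∂f/∂v.
∂f/∂u = 12(u - 4)(u - 2)(u + 1); at u=3 this is -48, so u increases.
∂f/∂v = 12(v - 1)(v + 2)(v + 4); at v=-5 this is -216, so v increases.
u converges to its nearest critical value 4 (a local min of the u-part); v converges to -4. The iterate converges to (4, -4).

(4, -4)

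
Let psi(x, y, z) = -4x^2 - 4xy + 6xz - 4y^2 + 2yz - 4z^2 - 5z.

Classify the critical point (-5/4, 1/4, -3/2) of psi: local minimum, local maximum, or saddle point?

The Hessian is constant: H = [[-8, -4, 6], [-4, -8, 2], [6, 2, -8]].
Leading principal minors: Δ₁ = -8, Δ₂ = 48, Δ₃ = -160.
The minors alternate sign starting negative (−, +, −), so H is negative definite: a local maximum.

local maximum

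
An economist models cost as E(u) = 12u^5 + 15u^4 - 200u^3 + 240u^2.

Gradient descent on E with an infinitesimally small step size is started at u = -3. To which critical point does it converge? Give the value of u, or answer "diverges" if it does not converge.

E'(u) = 60u(u - 2)(u - 1)(u + 4), so E'(-3) = -3600.
Gradient descent moves in the -E' direction, i.e. u is increasing.
The nearest critical point in that direction is u = 0, where E'' = 480 > 0 (a local minimum). The iterate converges there.

0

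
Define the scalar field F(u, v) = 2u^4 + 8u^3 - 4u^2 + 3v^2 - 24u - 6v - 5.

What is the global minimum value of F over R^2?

F(u,v) separates as P(u) + Q(v) − 5, so its minimum is min P + min Q − 5.
P'(u) = 8(u - 1)(u + 1)(u + 3) vanishes at u ∈ {-3, -1, 1}; Q'(v) = 6v - 6 vanishes at v ∈ {1}.
Local minima of P (where P''>0): P(-3)=-18, P(1)=-18. Local minima of Q: Q(1)=-3.
So the global minimum of F is P(-3) + Q(1) − 5 = -18 − 3 − 5 = -26, attained at (-3, 1).

-26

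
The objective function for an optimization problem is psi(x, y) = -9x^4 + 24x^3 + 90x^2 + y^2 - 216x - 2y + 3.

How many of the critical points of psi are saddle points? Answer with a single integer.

2

psi separates as a function of x plus a function of y, so ∇psi=0 decouples.
∂psi/∂x = -36(x - 3)(x - 1)(x + 2) = 0 at x ∈ {-2, 1, 3}; ∂psi/∂y = 2(y - 1) = 0 at y ∈ {1}.
The Hessian is diagonal: diag(psi_xx, psi_yy). Second derivatives: psi_xx(-2)=-540, psi_xx(1)=216, psi_xx(3)=-360; psi_yy(1)=2.
Saddle points occur where the two diagonal entries have opposite signs: (-2, 1), (3, 1). Count: 2.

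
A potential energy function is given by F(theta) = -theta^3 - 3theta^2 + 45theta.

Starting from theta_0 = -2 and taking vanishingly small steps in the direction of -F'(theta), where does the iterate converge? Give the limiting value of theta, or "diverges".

F'(theta) = -3(theta - 3)(theta + 5), so F'(-2) = 45.
Gradient descent moves in the -F' direction, i.e. theta is decreasing.
The nearest critical point in that direction is theta = -5, where F'' = 24 > 0 (a local minimum). The iterate converges there.

-5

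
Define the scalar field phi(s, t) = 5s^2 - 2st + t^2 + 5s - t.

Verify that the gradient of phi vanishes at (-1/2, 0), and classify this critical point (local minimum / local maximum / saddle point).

local minimum

∇phi = (10s - 2t + 5, -2s + 2t - 1); substituting (-1/2, 0) gives ∇phi = (0, 0), so (-1/2, 0) is indeed a critical point.
The Hessian of phi is constant: H = [[10, -2], [-2, 2]].
det(H) = 10·2 − (-2)² = 16.
det(H) > 0 and tr(H) = 12 > 0, so H is positive definite and the point is a local minimum.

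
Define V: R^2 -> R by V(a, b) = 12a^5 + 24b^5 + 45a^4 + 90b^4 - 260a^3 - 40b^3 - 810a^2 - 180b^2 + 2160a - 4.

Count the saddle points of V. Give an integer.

8

V separates as a function of a plus a function of b, so ∇V=0 decouples.
∂V/∂a = 60(a - 3)(a - 1)(a + 3)(a + 4) = 0 at a ∈ {-4, -3, 1, 3}; ∂V/∂b = 120b(b - 1)(b + 1)(b + 3) = 0 at b ∈ {-3, -1, 0, 1}.
The Hessian is diagonal: diag(V_aa, V_bb). Second derivatives: V_aa(-4)=-2100, V_aa(-3)=1440, V_aa(1)=-2400, V_aa(3)=5040; V_bb(-3)=-2880, V_bb(-1)=480, V_bb(0)=-360, V_bb(1)=960.
Saddle points occur where the two diagonal entries have opposite signs: (-4, -1), (-4, 1), (-3, -3), (-3, 0), (1, -1), (1, 1), (3, -3), (3, 0). Count: 8.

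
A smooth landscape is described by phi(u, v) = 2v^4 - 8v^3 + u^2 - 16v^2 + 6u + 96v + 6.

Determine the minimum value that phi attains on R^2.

-163

phi(u,v) separates as P(u) + Q(v) + 6, so its minimum is min P + min Q + 6.
P'(u) = 2u + 6 vanishes at u ∈ {-3}; Q'(v) = 8(v - 3)(v - 2)(v + 2) vanishes at v ∈ {-2, 2, 3}.
Local minima of P (where P''>0): P(-3)=-9. Local minima of Q: Q(-2)=-160, Q(3)=90.
So the global minimum of phi is P(-3) + Q(-2) + 6 = -9 − 160 + 6 = -163, attained at (-3, -2).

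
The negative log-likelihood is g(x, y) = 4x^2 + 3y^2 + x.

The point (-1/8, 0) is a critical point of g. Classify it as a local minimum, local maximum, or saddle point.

The Hessian of g is constant: H = [[8, 0], [0, 6]].
det(H) = 8·6 − 0² = 48.
det(H) > 0 and tr(H) = 14 > 0, so H is positive definite and the point is a local minimum.

local minimum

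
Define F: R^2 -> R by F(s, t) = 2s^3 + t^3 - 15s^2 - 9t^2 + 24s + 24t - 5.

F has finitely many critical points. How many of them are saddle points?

2

F separates as a function of s plus a function of t, so ∇F=0 decouples.
∂F/∂s = 6(s - 4)(s - 1) = 0 at s ∈ {1, 4}; ∂F/∂t = 3(t - 4)(t - 2) = 0 at t ∈ {2, 4}.
The Hessian is diagonal: diag(F_ss, F_tt). Second derivatives: F_ss(1)=-18, F_ss(4)=18; F_tt(2)=-6, F_tt(4)=6.
Saddle points occur where the two diagonal entries have opposite signs: (1, 4), (4, 2). Count: 2.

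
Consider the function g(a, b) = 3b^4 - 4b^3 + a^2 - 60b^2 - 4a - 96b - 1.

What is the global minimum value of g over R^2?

-837

g(a,b) separates as P(a) + Q(b) − 1, so its minimum is min P + min Q − 1.
P'(a) = 2a - 4 vanishes at a ∈ {2}; Q'(b) = 12(b - 4)(b + 1)(b + 2) vanishes at b ∈ {-2, -1, 4}.
Local minima of P (where P''>0): P(2)=-4. Local minima of Q: Q(-2)=32, Q(4)=-832.
So the global minimum of g is P(2) + Q(4) − 1 = -4 − 832 − 1 = -837, attained at (2, 4).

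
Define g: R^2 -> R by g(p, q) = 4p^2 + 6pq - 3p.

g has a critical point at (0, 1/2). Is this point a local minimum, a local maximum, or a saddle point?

saddle point

The Hessian of g is constant: H = [[8, 6], [6, 0]].
det(H) = 8·0 − 6² = -36.
Since det(H) < 0, H is indefinite and the critical point is a saddle point.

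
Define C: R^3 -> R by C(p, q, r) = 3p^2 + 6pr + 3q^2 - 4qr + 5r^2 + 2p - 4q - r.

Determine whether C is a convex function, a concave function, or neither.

convex

C is quadratic, so its Hessian is the constant matrix H = [[6, 0, 6], [0, 6, -4], [6, -4, 10]].
Leading principal minors: 6, 36, 48.
All positive ⇒ H ≻ 0 ⇒ convex.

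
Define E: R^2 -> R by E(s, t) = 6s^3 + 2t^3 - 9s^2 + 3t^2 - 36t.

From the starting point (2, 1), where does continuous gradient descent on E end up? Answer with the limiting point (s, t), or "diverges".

(1, 2)

E is separable, so gradient descent decouples: s follows -∂E/∂s, t follows -∂E/∂t.
∂E/∂s = 18s(s - 1); at s=2 this is 36, so s decreases.
∂E/∂t = 6(t - 2)(t + 3); at t=1 this is -24, so t increases.
s converges to its nearest critical value 1 (a local min of the s-part); t converges to 2. The iterate converges to (1, 2).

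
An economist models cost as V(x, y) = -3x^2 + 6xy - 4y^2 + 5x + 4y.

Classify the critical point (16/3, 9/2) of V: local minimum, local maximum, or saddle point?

local maximum

The Hessian of V is constant: H = [[-6, 6], [6, -8]].
det(H) = (-6)·(-8) − 6² = 12.
det(H) > 0 and tr(H) = -14 < 0, so H is negative definite and the point is a local maximum.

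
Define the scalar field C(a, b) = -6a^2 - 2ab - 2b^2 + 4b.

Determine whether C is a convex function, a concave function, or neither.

concave

C is quadratic, so its Hessian is the constant matrix H = [[-12, -2], [-2, -4]].
det(H) = 44, tr(H) = -16.
det(H) > 0 and tr(H) < 0, so H is negative definite everywhere: concave.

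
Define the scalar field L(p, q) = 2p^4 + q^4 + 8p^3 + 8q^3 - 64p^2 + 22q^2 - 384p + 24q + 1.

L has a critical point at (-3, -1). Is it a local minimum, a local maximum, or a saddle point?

The mixed partial ∂²L/∂p∂q is 0, so the Hessian at any point is diag(L_pp, L_qq) = diag(8(3p^2 + 6p - 16), 4(3q^2 + 12q + 11)).
At (-3, -1): H = diag(-56, 8).
The eigenvalues have opposite signs, so H is indefinite: a saddle point.

saddle point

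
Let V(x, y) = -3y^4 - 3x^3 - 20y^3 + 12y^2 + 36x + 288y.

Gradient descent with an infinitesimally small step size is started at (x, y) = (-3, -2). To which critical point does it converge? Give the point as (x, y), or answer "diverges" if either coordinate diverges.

(-2, -3)

V is separable, so gradient descent decouples: x follows -∂V/∂x, y follows -∂V/∂y.
∂V/∂x = -9(x - 2)(x + 2); at x=-3 this is -45, so x increases.
∂V/∂y = -12(y - 2)(y + 3)(y + 4); at y=-2 this is 96, so y decreases.
x converges to its nearest critical value -2 (a local min of the x-part); y converges to -3. The iterate converges to (-2, -3).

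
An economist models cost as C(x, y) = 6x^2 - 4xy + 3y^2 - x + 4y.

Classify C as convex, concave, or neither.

convex

C is quadratic, so its Hessian is the constant matrix H = [[12, -4], [-4, 6]].
det(H) = 56, tr(H) = 18.
det(H) > 0 and tr(H) > 0, so H is positive definite everywhere: convex.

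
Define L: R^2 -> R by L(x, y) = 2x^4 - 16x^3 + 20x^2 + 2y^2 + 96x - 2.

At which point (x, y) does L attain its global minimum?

L(x,y) separates as P(x) + Q(y) − 2, so its minimum is min P + min Q − 2.
P'(x) = 8(x - 4)(x - 3)(x + 1) vanishes at x ∈ {-1, 3, 4}; Q'(y) = 4y vanishes at y ∈ {0}.
Local minima of P (where P''>0): P(-1)=-58, P(4)=192. Local minima of Q: Q(0)=0.
So the global minimum of L is P(-1) + Q(0) − 2 = -58 + 0 − 2 = -60, attained at (-1, 0).

(-1, 0)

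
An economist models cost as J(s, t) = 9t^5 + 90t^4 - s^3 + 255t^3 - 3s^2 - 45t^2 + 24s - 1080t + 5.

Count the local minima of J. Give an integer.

2

J separates as a function of s plus a function of t, so ∇J=0 decouples.
∂J/∂s = -3(s - 2)(s + 4) = 0 at s ∈ {-4, 2}; ∂J/∂t = 45(t - 1)(t + 2)(t + 3)(t + 4) = 0 at t ∈ {-4, -3, -2, 1}.
The Hessian is diagonal: diag(J_ss, J_tt). Second derivatives: J_ss(-4)=18, J_ss(2)=-18; J_tt(-4)=-450, J_tt(-3)=180, J_tt(-2)=-270, J_tt(1)=2700.
Local minima occur where both diagonal entries positive: (-4, -3), (-4, 1). Count: 2.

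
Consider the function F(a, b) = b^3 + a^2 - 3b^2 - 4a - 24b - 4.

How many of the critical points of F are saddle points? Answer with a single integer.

1

F separates as a function of a plus a function of b, so ∇F=0 decouples.
∂F/∂a = 2(a - 2) = 0 at a ∈ {2}; ∂F/∂b = 3(b - 4)(b + 2) = 0 at b ∈ {-2, 4}.
The Hessian is diagonal: diag(F_aa, F_bb). Second derivatives: F_aa(2)=2; F_bb(-2)=-18, F_bb(4)=18.
Saddle points occur where the two diagonal entries have opposite signs: (2, -2). Count: 1.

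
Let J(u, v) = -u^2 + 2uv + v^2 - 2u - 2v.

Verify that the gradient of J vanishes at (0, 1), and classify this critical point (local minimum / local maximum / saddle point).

∇J = (-2u + 2v - 2, 2u + 2v - 2); substituting (0, 1) gives ∇J = (0, 0), so (0, 1) is indeed a critical point.
The Hessian of J is constant: H = [[-2, 2], [2, 2]].
det(H) = (-2)·2 − 2² = -8.
Since det(H) < 0, H is indefinite and the critical point is a saddle point.

saddle point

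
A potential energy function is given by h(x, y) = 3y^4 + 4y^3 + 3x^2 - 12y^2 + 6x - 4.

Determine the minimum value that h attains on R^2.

h(x,y) separates as P(x) + Q(y) − 4, so its minimum is min P + min Q − 4.
P'(x) = 6x + 6 vanishes at x ∈ {-1}; Q'(y) = 12y(y - 1)(y + 2) vanishes at y ∈ {-2, 0, 1}.
Local minima of P (where P''>0): P(-1)=-3. Local minima of Q: Q(-2)=-32, Q(1)=-5.
So the global minimum of h is P(-1) + Q(-2) − 4 = -3 − 32 − 4 = -39, attained at (-1, -2).

-39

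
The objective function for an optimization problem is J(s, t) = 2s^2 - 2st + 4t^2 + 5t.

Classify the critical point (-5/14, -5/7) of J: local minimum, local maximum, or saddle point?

local minimum

The Hessian of J is constant: H = [[4, -2], [-2, 8]].
det(H) = 4·8 − (-2)² = 28.
det(H) > 0 and tr(H) = 12 > 0, so H is positive definite and the point is a local minimum.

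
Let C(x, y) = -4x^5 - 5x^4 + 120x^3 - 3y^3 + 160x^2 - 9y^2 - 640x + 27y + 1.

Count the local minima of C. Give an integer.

C separates as a function of x plus a function of y, so ∇C=0 decouples.
∂C/∂x = -20(x - 4)(x - 1)(x + 2)(x + 4) = 0 at x ∈ {-4, -2, 1, 4}; ∂C/∂y = -9(y - 1)(y + 3) = 0 at y ∈ {-3, 1}.
The Hessian is diagonal: diag(C_xx, C_yy). Second derivatives: C_xx(-4)=1600, C_xx(-2)=-720, C_xx(1)=900, C_xx(4)=-2880; C_yy(-3)=36, C_yy(1)=-36.
Local minima occur where both diagonal entries positive: (-4, -3), (1, -3). Count: 2.

2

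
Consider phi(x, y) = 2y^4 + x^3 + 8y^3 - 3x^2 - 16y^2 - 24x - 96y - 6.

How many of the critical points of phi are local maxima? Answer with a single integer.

phi separates as a function of x plus a function of y, so ∇phi=0 decouples.
∂phi/∂x = 3(x - 4)(x + 2) = 0 at x ∈ {-2, 4}; ∂phi/∂y = 8(y - 2)(y + 2)(y + 3) = 0 at y ∈ {-3, -2, 2}.
The Hessian is diagonal: diag(phi_xx, phi_yy). Second derivatives: phi_xx(-2)=-18, phi_xx(4)=18; phi_yy(-3)=40, phi_yy(-2)=-32, phi_yy(2)=160.
Local maxima occur where both diagonal entries negative: (-2, -2). Count: 1.

1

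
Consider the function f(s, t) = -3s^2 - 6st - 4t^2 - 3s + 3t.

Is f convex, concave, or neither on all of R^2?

concave

f is quadratic, so its Hessian is the constant matrix H = [[-6, -6], [-6, -8]].
det(H) = 12, tr(H) = -14.
det(H) > 0 and tr(H) < 0, so H is negative definite everywhere: concave.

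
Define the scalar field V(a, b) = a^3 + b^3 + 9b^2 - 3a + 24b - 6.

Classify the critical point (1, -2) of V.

The mixed partial ∂²V/∂a∂b is 0, so the Hessian at any point is diag(V_aa, V_bb) = diag(6a, 6(b + 3)).
At (1, -2): H = diag(6, 6).
Both eigenvalues are positive, so H is positive definite: a local minimum.

local minimum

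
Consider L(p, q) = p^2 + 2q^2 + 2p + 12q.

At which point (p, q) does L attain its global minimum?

(-1, -3)

L(p,q) separates as A(p) + B(q), so its minimum is min A + min B.
A'(p) = 2p + 2 vanishes at p ∈ {-1}; B'(q) = 4q + 12 vanishes at q ∈ {-3}.
Local minima of A (where A''>0): A(-1)=-1. Local minima of B: B(-3)=-18.
So the global minimum of L is A(-1) + B(-3) = -1 − 18 = -19, attained at (-1, -3).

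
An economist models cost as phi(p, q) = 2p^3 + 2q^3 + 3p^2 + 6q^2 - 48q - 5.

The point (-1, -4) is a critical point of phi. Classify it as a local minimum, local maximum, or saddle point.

local maximum

The mixed partial ∂²phi/∂p∂q is 0, so the Hessian at any point is diag(phi_pp, phi_qq) = diag(6(2p + 1), 12(q + 1)).
At (-1, -4): H = diag(-6, -36).
Both eigenvalues are negative, so H is negative definite: a local maximum.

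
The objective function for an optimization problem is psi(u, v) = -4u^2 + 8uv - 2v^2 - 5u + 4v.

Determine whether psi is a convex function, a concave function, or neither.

neither

psi is quadratic, so its Hessian is the constant matrix H = [[-8, 8], [8, -4]].
det(H) = -32, tr(H) = -12.
det(H) < 0, so H is indefinite: neither convex nor concave.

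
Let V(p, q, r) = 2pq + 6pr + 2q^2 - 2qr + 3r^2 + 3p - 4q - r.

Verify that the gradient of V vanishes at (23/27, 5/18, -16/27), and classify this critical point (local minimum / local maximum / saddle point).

∇V = (2q + 6r + 3, 2p + 4q - 2r - 4, 6p - 2q + 6r - 1); substituting (23/27, 5/18, -16/27) gives ∇V = (0, 0, 0), so (23/27, 5/18, -16/27) is indeed a critical point.
The Hessian is constant: H = [[0, 2, 6], [2, 4, -2], [6, -2, 6]].
Leading principal minors: Δ₁ = 0, Δ₂ = -4, Δ₃ = -216.
The minors fit neither the all-positive nor the alternating-sign pattern, so H is indefinite: a saddle point.

saddle point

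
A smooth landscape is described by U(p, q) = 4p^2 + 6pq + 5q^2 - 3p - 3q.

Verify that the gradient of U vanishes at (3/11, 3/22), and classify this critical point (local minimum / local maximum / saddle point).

local minimum

∇U = (8p + 6q - 3, 6p + 10q - 3); substituting (3/11, 3/22) gives ∇U = (0, 0), so (3/11, 3/22) is indeed a critical point.
The Hessian of U is constant: H = [[8, 6], [6, 10]].
det(H) = 8·10 − 6² = 44.
det(H) > 0 and tr(H) = 18 > 0, so H is positive definite and the point is a local minimum.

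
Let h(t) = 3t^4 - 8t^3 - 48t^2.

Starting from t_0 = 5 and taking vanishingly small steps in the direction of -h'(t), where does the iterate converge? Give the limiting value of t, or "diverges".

h'(t) = 12t(t - 4)(t + 2), so h'(5) = 420.
Gradient descent moves in the -h' direction, i.e. t is decreasing.
The nearest critical point in that direction is t = 4, where h'' = 288 > 0 (a local minimum). The iterate converges there.

4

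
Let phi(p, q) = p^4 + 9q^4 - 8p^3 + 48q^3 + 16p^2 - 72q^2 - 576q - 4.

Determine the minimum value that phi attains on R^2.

-916

phi(p,q) separates as A(p) + B(q) − 4, so its minimum is min A + min B − 4.
A'(p) = 4p(p - 4)(p - 2) vanishes at p ∈ {0, 2, 4}; B'(q) = 36(q - 2)(q + 2)(q + 4) vanishes at q ∈ {-4, -2, 2}.
Local minima of A (where A''>0): A(0)=0, A(4)=0. Local minima of B: B(-4)=384, B(2)=-912.
So the global minimum of phi is A(0) + B(2) − 4 = 0 − 912 − 4 = -916, attained at (0, 2).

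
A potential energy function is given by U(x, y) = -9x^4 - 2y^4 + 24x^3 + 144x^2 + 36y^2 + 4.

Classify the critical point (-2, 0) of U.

The mixed partial ∂²U/∂x∂y is 0, so the Hessian at any point is diag(U_xx, U_yy) = diag(36(-3x^2 + 4x + 8), 24(-y^2 + 3)).
At (-2, 0): H = diag(-432, 72).
The eigenvalues have opposite signs, so H is indefinite: a saddle point.

saddle point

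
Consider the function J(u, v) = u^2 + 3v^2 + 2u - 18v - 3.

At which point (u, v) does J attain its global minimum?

J(u,v) separates as P(u) + Q(v) − 3, so its minimum is min P + min Q − 3.
P'(u) = 2u + 2 vanishes at u ∈ {-1}; Q'(v) = 6v - 18 vanishes at v ∈ {3}.
Local minima of P (where P''>0): P(-1)=-1. Local minima of Q: Q(3)=-27.
So the global minimum of J is P(-1) + Q(3) − 3 = -1 − 27 − 3 = -31, attained at (-1, 3).

(-1, 3)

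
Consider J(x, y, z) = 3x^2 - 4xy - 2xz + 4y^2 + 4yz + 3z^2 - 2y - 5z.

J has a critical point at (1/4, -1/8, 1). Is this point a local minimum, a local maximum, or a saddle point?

The Hessian is constant: H = [[6, -4, -2], [-4, 8, 4], [-2, 4, 6]].
Leading principal minors: Δ₁ = 6, Δ₂ = 32, Δ₃ = 128.
All leading minors are positive, so H is positive definite: a local minimum.

local minimum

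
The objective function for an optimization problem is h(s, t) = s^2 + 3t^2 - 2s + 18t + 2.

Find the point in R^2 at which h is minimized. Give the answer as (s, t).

h(s,t) separates as P(s) + Q(t) + 2, so its minimum is min P + min Q + 2.
P'(s) = 2s - 2 vanishes at s ∈ {1}; Q'(t) = 6(t + 3) vanishes at t ∈ {-3}.
Local minima of P (where P''>0): P(1)=-1. Local minima of Q: Q(-3)=-27.
So the global minimum of h is P(1) + Q(-3) + 2 = -1 − 27 + 2 = -26, attained at (1, -3).

(1, -3)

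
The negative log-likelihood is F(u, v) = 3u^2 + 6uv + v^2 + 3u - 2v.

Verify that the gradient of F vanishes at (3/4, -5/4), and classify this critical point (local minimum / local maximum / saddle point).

∇F = (6u + 6v + 3, 6u + 2v - 2); substituting (3/4, -5/4) gives ∇F = (0, 0), so (3/4, -5/4) is indeed a critical point.
The Hessian of F is constant: H = [[6, 6], [6, 2]].
det(H) = 6·2 − 6² = -24.
Since det(H) < 0, H is indefinite and the critical point is a saddle point.

saddle point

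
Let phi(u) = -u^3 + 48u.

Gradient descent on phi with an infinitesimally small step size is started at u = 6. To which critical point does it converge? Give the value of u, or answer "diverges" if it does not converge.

diverges

phi'(u) = -3(u - 4)(u + 4), so phi'(6) = -60.
Gradient descent moves in the -phi' direction, i.e. u is increasing.
There is no critical point above u=6, and phi' keeps the same sign, so the iterate runs off to +∞.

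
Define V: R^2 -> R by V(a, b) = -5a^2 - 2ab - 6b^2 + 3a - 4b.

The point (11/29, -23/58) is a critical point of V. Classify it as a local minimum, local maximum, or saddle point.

local maximum

The Hessian of V is constant: H = [[-10, -2], [-2, -12]].
det(H) = (-10)·(-12) − (-2)² = 116.
det(H) > 0 and tr(H) = -22 < 0, so H is negative definite and the point is a local maximum.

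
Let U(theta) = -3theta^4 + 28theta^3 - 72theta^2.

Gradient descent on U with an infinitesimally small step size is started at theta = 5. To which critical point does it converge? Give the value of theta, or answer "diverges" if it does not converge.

diverges

U'(theta) = -12theta(theta - 4)(theta - 3), so U'(5) = -120.
Gradient descent moves in the -U' direction, i.e. theta is increasing.
There is no critical point above theta=5, and U' keeps the same sign, so the iterate runs off to +∞.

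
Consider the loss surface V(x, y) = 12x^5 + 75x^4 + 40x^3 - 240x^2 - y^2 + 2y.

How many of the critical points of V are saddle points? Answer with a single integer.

2

V separates as a function of x plus a function of y, so ∇V=0 decouples.
∂V/∂x = 60x(x - 1)(x + 2)(x + 4) = 0 at x ∈ {-4, -2, 0, 1}; ∂V/∂y = -2(y - 1) = 0 at y ∈ {1}.
The Hessian is diagonal: diag(V_xx, V_yy). Second derivatives: V_xx(-4)=-2400, V_xx(-2)=720, V_xx(0)=-480, V_xx(1)=900; V_yy(1)=-2.
Saddle points occur where the two diagonal entries have opposite signs: (-2, 1), (1, 1). Count: 2.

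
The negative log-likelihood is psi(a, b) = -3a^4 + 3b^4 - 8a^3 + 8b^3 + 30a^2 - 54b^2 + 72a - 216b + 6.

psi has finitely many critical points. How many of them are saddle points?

5

psi separates as a function of a plus a function of b, so ∇psi=0 decouples.
∂psi/∂a = -12(a - 2)(a + 1)(a + 3) = 0 at a ∈ {-3, -1, 2}; ∂psi/∂b = 12(b - 3)(b + 2)(b + 3) = 0 at b ∈ {-3, -2, 3}.
The Hessian is diagonal: diag(psi_aa, psi_bb). Second derivatives: psi_aa(-3)=-120, psi_aa(-1)=72, psi_aa(2)=-180; psi_bb(-3)=72, psi_bb(-2)=-60, psi_bb(3)=360.
Saddle points occur where the two diagonal entries have opposite signs: (-3, -3), (-3, 3), (-1, -2), (2, -3), (2, 3). Count: 5.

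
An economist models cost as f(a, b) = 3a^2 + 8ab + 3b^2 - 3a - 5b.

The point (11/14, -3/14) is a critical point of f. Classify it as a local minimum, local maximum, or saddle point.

The Hessian of f is constant: H = [[6, 8], [8, 6]].
det(H) = 6·6 − 8² = -28.
Since det(H) < 0, H is indefinite and the critical point is a saddle point.

saddle point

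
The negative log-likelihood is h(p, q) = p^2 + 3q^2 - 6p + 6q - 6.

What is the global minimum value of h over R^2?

-18

h(p,q) separates as A(p) + B(q) − 6, so its minimum is min A + min B − 6.
A'(p) = 2p - 6 vanishes at p ∈ {3}; B'(q) = 6q + 6 vanishes at q ∈ {-1}.
Local minima of A (where A''>0): A(3)=-9. Local minima of B: B(-1)=-3.
So the global minimum of h is A(3) + B(-1) − 6 = -9 − 3 − 6 = -18, attained at (3, -1).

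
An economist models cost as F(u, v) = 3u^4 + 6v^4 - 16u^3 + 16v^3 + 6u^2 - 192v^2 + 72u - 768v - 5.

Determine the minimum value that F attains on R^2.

F(u,v) separates as P(u) + Q(v) − 5, so its minimum is min P + min Q − 5.
P'(u) = 12(u - 3)(u - 2)(u + 1) vanishes at u ∈ {-1, 2, 3}; Q'(v) = 24(v - 4)(v + 2)(v + 4) vanishes at v ∈ {-4, -2, 4}.
Local minima of P (where P''>0): P(-1)=-47, P(3)=81. Local minima of Q: Q(-4)=512, Q(4)=-3584.
So the global minimum of F is P(-1) + Q(4) − 5 = -47 − 3584 − 5 = -3636, attained at (-1, 4).

-3636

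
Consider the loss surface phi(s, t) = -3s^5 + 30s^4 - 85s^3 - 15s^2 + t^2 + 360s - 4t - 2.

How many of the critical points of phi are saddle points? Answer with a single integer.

2

phi separates as a function of s plus a function of t, so ∇phi=0 decouples.
∂phi/∂s = -15(s - 4)(s - 3)(s - 2)(s + 1) = 0 at s ∈ {-1, 2, 3, 4}; ∂phi/∂t = 2(t - 2) = 0 at t ∈ {2}.
The Hessian is diagonal: diag(phi_ss, phi_tt). Second derivatives: phi_ss(-1)=900, phi_ss(2)=-90, phi_ss(3)=60, phi_ss(4)=-150; phi_tt(2)=2.
Saddle points occur where the two diagonal entries have opposite signs: (2, 2), (4, 2). Count: 2.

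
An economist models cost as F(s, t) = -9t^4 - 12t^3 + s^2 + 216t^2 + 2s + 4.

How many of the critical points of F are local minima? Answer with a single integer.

1

F separates as a function of s plus a function of t, so ∇F=0 decouples.
∂F/∂s = 2(s + 1) = 0 at s ∈ {-1}; ∂F/∂t = -36t(t - 3)(t + 4) = 0 at t ∈ {-4, 0, 3}.
The Hessian is diagonal: diag(F_ss, F_tt). Second derivatives: F_ss(-1)=2; F_tt(-4)=-1008, F_tt(0)=432, F_tt(3)=-756.
Local minima occur where both diagonal entries positive: (-1, 0). Count: 1.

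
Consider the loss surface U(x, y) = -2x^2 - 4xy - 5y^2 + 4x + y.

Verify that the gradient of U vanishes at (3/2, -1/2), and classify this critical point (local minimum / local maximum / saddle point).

∇U = (-4x - 4y + 4, -4x - 10y + 1); substituting (3/2, -1/2) gives ∇U = (0, 0), so (3/2, -1/2) is indeed a critical point.
The Hessian of U is constant: H = [[-4, -4], [-4, -10]].
det(H) = (-4)·(-10) − (-4)² = 24.
det(H) > 0 and tr(H) = -14 < 0, so H is negative definite and the point is a local maximum.

local maximum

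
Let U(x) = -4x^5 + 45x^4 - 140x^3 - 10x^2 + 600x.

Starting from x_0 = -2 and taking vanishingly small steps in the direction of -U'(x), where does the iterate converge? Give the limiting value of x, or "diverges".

U'(x) = -20(x - 5)(x - 3)(x - 2)(x + 1), so U'(-2) = -2800.
Gradient descent moves in the -U' direction, i.e. x is increasing.
The nearest critical point in that direction is x = -1, where U'' = 1440 > 0 (a local minimum). The iterate converges there.

-1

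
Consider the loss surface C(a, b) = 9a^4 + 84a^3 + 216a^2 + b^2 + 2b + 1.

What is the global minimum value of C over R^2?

0

C(a,b) separates as P(a) + Q(b) + 1, so its minimum is min P + min Q + 1.
P'(a) = 36a(a + 3)(a + 4) vanishes at a ∈ {-4, -3, 0}; Q'(b) = 2b + 2 vanishes at b ∈ {-1}.
Local minima of P (where P''>0): P(-4)=384, P(0)=0. Local minima of Q: Q(-1)=-1.
So the global minimum of C is P(0) + Q(-1) + 1 = 0 − 1 + 1 = 0, attained at (0, -1).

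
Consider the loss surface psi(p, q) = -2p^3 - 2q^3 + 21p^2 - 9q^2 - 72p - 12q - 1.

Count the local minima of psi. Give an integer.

psi separates as a function of p plus a function of q, so ∇psi=0 decouples.
∂psi/∂p = -6(p - 4)(p - 3) = 0 at p ∈ {3, 4}; ∂psi/∂q = -6(q + 1)(q + 2) = 0 at q ∈ {-2, -1}.
The Hessian is diagonal: diag(psi_pp, psi_qq). Second derivatives: psi_pp(3)=6, psi_pp(4)=-6; psi_qq(-2)=6, psi_qq(-1)=-6.
Local minima occur where both diagonal entries positive: (3, -2). Count: 1.

1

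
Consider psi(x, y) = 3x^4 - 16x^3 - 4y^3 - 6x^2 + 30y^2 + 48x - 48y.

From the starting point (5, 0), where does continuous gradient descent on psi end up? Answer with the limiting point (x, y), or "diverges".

(4, 1)

psi is separable, so gradient descent decouples: x follows -∂psi/∂x, y follows -∂psi/∂y.
∂psi/∂x = 12(x - 4)(x - 1)(x + 1); at x=5 this is 288, so x decreases.
∂psi/∂y = -12(y - 4)(y - 1); at y=0 this is -48, so y increases.
x converges to its nearest critical value 4 (a local min of the x-part); y converges to 1. The iterate converges to (4, 1).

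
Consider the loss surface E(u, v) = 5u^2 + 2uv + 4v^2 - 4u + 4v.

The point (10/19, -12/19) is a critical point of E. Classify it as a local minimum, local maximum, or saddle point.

local minimum

The Hessian of E is constant: H = [[10, 2], [2, 8]].
det(H) = 10·8 − 2² = 76.
det(H) > 0 and tr(H) = 18 > 0, so H is positive definite and the point is a local minimum.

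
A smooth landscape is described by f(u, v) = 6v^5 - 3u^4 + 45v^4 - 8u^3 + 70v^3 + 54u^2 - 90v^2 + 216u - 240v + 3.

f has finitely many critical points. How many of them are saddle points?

f separates as a function of u plus a function of v, so ∇f=0 decouples.
∂f/∂u = -12(u - 3)(u + 2)(u + 3) = 0 at u ∈ {-3, -2, 3}; ∂f/∂v = 30(v - 1)(v + 1)(v + 2)(v + 4) = 0 at v ∈ {-4, -2, -1, 1}.
The Hessian is diagonal: diag(f_uu, f_vv). Second derivatives: f_uu(-3)=-72, f_uu(-2)=60, f_uu(3)=-360; f_vv(-4)=-900, f_vv(-2)=180, f_vv(-1)=-180, f_vv(1)=900.
Saddle points occur where the two diagonal entries have opposite signs: (-3, -2), (-3, 1), (-2, -4), (-2, -1), (3, -2), (3, 1). Count: 6.

6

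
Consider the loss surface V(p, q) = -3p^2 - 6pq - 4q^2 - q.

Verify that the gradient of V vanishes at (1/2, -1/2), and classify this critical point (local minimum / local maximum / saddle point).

∇V = (-6p - 6q, -6p - 8q - 1); substituting (1/2, -1/2) gives ∇V = (0, 0), so (1/2, -1/2) is indeed a critical point.
The Hessian of V is constant: H = [[-6, -6], [-6, -8]].
det(H) = (-6)·(-8) − (-6)² = 12.
det(H) > 0 and tr(H) = -14 < 0, so H is negative definite and the point is a local maximum.

local maximum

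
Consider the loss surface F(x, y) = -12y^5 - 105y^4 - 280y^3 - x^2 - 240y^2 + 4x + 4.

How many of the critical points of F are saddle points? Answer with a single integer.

F separates as a function of x plus a function of y, so ∇F=0 decouples.
∂F/∂x = -2(x - 2) = 0 at x ∈ {2}; ∂F/∂y = -60y(y + 1)(y + 2)(y + 4) = 0 at y ∈ {-4, -2, -1, 0}.
The Hessian is diagonal: diag(F_xx, F_yy). Second derivatives: F_xx(2)=-2; F_yy(-4)=1440, F_yy(-2)=-240, F_yy(-1)=180, F_yy(0)=-480.
Saddle points occur where the two diagonal entries have opposite signs: (2, -4), (2, -1). Count: 2.

2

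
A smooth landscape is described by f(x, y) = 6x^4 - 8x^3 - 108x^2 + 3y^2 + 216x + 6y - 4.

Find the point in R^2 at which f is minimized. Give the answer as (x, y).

(-3, -1)

f(x,y) separates as P(x) + Q(y) − 4, so its minimum is min P + min Q − 4.
P'(x) = 24(x - 3)(x - 1)(x + 3) vanishes at x ∈ {-3, 1, 3}; Q'(y) = 6y + 6 vanishes at y ∈ {-1}.
Local minima of P (where P''>0): P(-3)=-918, P(3)=-54. Local minima of Q: Q(-1)=-3.
So the global minimum of f is P(-3) + Q(-1) − 4 = -918 − 3 − 4 = -925, attained at (-3, -1).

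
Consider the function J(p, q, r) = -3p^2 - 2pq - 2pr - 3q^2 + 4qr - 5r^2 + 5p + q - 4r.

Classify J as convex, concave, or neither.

concave

J is quadratic, so its Hessian is the constant matrix H = [[-6, -2, -2], [-2, -6, 4], [-2, 4, -10]].
Leading principal minors: -6, 32, -168.
Signs alternate −, +, − ⇒ H ≺ 0 ⇒ concave.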